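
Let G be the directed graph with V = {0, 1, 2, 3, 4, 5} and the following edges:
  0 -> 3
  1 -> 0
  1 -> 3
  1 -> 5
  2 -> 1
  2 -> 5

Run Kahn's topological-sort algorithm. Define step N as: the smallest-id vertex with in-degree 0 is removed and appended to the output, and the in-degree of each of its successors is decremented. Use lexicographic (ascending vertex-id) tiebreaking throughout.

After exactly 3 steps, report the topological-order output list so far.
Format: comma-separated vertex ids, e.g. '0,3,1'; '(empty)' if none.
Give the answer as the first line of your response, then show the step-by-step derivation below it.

2,1,0

step 1: output 2; order=[2]; indeg=(1,0,0,2,0,1)
step 2: output 1; order=[2,1]; indeg=(0,0,0,1,0,0)
step 3: output 0; order=[2,1,0]; indeg=(0,0,0,0,0,0)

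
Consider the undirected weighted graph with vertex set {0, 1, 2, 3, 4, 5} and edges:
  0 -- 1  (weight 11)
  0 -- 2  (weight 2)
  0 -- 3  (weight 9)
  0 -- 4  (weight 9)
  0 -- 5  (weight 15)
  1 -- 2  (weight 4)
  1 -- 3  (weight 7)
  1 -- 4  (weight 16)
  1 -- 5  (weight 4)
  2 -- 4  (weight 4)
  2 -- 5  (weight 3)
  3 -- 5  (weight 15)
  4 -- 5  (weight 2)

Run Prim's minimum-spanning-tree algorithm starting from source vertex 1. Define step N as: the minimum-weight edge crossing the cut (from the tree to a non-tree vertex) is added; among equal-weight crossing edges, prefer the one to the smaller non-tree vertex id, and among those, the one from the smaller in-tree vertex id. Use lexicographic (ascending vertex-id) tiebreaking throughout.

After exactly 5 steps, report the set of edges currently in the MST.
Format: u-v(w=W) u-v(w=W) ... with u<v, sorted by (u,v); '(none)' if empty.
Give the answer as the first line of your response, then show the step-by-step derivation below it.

0-2(w=2) 1-2(w=4) 1-3(w=7) 2-5(w=3) 4-5(w=2)

step 1: add edge 1-2 (w=4); MST = {1-2(w=4)}
step 2: add edge 0-2 (w=2); MST = {0-2(w=2) 1-2(w=4)}
step 3: add edge 2-5 (w=3); MST = {0-2(w=2) 1-2(w=4) 2-5(w=3)}
step 4: add edge 4-5 (w=2); MST = {0-2(w=2) 1-2(w=4) 2-5(w=3) 4-5(w=2)}
step 5: add edge 1-3 (w=7); MST = {0-2(w=2) 1-2(w=4) 1-3(w=7) 2-5(w=3) 4-5(w=2)}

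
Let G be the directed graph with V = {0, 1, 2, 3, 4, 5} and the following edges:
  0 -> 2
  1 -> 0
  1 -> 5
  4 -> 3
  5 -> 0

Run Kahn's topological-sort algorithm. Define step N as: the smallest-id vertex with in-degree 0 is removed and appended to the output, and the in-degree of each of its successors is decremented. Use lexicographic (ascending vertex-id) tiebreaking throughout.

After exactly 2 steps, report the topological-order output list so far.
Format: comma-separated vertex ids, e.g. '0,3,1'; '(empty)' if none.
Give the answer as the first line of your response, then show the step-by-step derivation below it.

1,4

step 1: output 1; order=[1]; indeg=(1,0,1,1,0,0)
step 2: output 4; order=[1,4]; indeg=(1,0,1,0,0,0)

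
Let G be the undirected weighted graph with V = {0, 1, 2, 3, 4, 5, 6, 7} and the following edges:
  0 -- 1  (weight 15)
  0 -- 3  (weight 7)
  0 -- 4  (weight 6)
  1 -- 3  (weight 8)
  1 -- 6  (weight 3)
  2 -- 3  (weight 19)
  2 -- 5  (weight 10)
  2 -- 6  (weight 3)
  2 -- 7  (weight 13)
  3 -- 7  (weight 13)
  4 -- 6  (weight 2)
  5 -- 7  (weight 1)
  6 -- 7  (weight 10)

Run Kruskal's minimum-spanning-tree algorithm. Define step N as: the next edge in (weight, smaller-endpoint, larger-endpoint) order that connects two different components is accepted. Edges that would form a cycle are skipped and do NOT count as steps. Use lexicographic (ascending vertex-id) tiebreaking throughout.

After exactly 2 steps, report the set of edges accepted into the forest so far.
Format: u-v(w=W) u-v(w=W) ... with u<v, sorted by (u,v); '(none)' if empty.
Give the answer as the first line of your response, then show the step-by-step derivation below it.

4-6(w=2) 5-7(w=1)

step 1: add edge 5-7 (w=1); MST = {5-7(w=1)}
step 2: add edge 4-6 (w=2); MST = {4-6(w=2) 5-7(w=1)}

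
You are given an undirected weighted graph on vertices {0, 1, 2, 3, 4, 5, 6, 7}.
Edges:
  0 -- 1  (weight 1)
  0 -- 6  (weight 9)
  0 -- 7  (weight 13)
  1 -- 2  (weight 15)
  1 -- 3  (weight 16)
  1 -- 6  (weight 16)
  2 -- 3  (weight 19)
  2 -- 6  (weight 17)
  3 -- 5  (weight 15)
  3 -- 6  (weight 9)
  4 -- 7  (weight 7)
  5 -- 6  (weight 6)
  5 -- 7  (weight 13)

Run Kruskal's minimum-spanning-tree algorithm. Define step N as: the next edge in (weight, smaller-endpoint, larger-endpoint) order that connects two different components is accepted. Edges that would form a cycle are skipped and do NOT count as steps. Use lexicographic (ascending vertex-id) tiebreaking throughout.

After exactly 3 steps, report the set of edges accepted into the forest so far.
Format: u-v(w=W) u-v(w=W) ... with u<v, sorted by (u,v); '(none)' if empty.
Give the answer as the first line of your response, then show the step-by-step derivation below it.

0-1(w=1) 4-7(w=7) 5-6(w=6)

step 1: add edge 0-1 (w=1); MST = {0-1(w=1)}
step 2: add edge 5-6 (w=6); MST = {0-1(w=1) 5-6(w=6)}
step 3: add edge 4-7 (w=7); MST = {0-1(w=1) 4-7(w=7) 5-6(w=6)}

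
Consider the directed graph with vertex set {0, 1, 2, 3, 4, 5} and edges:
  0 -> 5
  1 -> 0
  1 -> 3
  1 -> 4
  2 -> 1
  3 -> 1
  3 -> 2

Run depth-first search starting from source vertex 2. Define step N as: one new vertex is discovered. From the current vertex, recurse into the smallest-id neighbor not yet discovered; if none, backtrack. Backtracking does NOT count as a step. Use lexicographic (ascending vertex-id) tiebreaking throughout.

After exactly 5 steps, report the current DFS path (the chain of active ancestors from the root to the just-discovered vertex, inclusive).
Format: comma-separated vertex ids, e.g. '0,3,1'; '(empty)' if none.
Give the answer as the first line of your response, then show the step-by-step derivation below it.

2,1,3

step 1: discover 2; path=2; order=2
step 2: discover 1; path=2>1; order=2,1
step 3: discover 0; path=2>1>0; order=2,1,0
step 4: discover 5; path=2>1>0>5; order=2,1,0,5
step 5: discover 3; path=2>1>3; order=2,1,0,5,3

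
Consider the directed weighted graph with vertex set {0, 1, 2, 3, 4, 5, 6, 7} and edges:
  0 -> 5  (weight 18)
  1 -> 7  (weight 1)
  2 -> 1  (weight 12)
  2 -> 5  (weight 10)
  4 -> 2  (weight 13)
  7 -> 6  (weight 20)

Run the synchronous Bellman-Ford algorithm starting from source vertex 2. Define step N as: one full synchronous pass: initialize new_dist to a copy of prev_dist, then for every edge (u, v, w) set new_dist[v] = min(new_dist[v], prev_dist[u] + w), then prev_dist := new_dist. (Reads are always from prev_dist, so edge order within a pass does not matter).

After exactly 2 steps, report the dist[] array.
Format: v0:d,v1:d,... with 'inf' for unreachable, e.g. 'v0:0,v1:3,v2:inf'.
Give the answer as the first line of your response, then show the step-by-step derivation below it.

v0:inf,v1:12,v2:0,v3:inf,v4:inf,v5:10,v6:inf,v7:13

step 1: dist = v0:inf,v1:12,v2:0,v3:inf,v4:inf,v5:10,v6:inf,v7:inf
step 2: dist = v0:inf,v1:12,v2:0,v3:inf,v4:inf,v5:10,v6:inf,v7:13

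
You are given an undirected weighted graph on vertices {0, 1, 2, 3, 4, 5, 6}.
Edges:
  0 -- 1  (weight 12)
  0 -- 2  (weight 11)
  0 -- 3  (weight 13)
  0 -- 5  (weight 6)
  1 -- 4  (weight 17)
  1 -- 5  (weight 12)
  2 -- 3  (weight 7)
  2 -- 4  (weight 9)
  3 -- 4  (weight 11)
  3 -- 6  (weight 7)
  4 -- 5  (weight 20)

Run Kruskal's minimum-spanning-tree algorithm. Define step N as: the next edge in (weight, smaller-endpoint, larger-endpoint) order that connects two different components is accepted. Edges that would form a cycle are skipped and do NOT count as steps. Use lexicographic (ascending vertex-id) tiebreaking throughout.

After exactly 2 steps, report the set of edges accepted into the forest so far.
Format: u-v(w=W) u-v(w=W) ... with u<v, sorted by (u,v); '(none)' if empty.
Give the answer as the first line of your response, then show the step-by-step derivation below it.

0-5(w=6) 2-3(w=7)

step 1: add edge 0-5 (w=6); MST = {0-5(w=6)}
step 2: add edge 2-3 (w=7); MST = {0-5(w=6) 2-3(w=7)}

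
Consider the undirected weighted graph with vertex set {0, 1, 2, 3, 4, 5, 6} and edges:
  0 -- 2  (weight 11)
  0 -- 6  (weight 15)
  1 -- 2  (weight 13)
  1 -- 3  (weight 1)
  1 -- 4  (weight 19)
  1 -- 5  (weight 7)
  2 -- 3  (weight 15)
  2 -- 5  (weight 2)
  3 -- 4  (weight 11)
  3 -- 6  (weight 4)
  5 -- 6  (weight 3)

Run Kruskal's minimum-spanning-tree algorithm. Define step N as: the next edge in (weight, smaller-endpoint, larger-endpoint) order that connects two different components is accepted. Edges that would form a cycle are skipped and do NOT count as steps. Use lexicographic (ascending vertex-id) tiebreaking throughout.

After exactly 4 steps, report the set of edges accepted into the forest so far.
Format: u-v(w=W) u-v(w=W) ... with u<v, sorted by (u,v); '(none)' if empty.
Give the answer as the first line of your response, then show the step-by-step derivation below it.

1-3(w=1) 2-5(w=2) 3-6(w=4) 5-6(w=3)

step 1: add edge 1-3 (w=1); MST = {1-3(w=1)}
step 2: add edge 2-5 (w=2); MST = {1-3(w=1) 2-5(w=2)}
step 3: add edge 5-6 (w=3); MST = {1-3(w=1) 2-5(w=2) 5-6(w=3)}
step 4: add edge 3-6 (w=4); MST = {1-3(w=1) 2-5(w=2) 3-6(w=4) 5-6(w=3)}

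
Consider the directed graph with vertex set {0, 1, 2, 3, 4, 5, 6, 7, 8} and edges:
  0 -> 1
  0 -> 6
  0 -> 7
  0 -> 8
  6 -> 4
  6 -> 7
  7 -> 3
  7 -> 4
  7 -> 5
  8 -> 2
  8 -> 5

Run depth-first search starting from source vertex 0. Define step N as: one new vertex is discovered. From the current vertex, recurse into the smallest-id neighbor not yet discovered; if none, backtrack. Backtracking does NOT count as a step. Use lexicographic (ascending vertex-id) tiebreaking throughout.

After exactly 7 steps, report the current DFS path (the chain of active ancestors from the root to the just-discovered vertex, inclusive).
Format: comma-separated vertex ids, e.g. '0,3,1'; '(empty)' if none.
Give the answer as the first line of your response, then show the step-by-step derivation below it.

0,6,7,5

step 1: discover 0; path=0; order=0
step 2: discover 1; path=0>1; order=0,1
step 3: discover 6; path=0>6; order=0,1,6
step 4: discover 4; path=0>6>4; order=0,1,6,4
step 5: discover 7; path=0>6>7; order=0,1,6,4,7
step 6: discover 3; path=0>6>7>3; order=0,1,6,4,7,3
step 7: discover 5; path=0>6>7>5; order=0,1,6,4,7,3,5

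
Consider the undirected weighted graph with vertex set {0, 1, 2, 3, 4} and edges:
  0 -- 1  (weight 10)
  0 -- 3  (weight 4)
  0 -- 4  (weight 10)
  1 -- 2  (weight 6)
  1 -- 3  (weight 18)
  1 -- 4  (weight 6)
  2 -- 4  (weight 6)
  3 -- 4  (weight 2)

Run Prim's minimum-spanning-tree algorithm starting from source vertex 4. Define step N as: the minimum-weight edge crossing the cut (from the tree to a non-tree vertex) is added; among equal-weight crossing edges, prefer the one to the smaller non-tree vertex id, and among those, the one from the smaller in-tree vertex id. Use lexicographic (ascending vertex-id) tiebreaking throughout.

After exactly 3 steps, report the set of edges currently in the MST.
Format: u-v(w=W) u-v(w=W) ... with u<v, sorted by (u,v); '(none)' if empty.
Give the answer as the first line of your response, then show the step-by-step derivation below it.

0-3(w=4) 1-4(w=6) 3-4(w=2)

step 1: add edge 3-4 (w=2); MST = {3-4(w=2)}
step 2: add edge 0-3 (w=4); MST = {0-3(w=4) 3-4(w=2)}
step 3: add edge 1-4 (w=6); MST = {0-3(w=4) 1-4(w=6) 3-4(w=2)}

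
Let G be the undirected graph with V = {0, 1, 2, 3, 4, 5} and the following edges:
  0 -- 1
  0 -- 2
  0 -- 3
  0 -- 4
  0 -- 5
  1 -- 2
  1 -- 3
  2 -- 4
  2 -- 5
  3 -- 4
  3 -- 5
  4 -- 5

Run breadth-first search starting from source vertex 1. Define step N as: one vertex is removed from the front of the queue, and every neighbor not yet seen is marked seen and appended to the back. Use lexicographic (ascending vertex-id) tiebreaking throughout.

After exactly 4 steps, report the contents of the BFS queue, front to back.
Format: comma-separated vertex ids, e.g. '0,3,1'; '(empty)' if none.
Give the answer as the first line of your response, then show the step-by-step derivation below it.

4,5

step 1: dequeue 1; queue=[0,2,3]; order=1
step 2: dequeue 0; queue=[2,3,4,5]; order=1,0
step 3: dequeue 2; queue=[3,4,5]; order=1,0,2
step 4: dequeue 3; queue=[4,5]; order=1,0,2,3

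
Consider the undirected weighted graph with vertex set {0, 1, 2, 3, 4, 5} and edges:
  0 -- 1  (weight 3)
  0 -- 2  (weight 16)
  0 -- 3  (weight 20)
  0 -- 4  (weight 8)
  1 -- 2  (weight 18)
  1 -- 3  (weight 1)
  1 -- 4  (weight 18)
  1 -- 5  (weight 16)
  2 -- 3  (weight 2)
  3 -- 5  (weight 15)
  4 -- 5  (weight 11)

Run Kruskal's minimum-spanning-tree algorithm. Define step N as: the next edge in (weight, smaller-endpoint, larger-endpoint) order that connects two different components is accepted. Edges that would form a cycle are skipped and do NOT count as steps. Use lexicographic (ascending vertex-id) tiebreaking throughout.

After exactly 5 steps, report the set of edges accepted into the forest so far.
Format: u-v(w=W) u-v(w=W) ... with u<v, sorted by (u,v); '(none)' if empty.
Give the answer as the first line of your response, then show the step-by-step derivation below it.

0-1(w=3) 0-4(w=8) 1-3(w=1) 2-3(w=2) 4-5(w=11)

step 1: add edge 1-3 (w=1); MST = {1-3(w=1)}
step 2: add edge 2-3 (w=2); MST = {1-3(w=1) 2-3(w=2)}
step 3: add edge 0-1 (w=3); MST = {0-1(w=3) 1-3(w=1) 2-3(w=2)}
step 4: add edge 0-4 (w=8); MST = {0-1(w=3) 0-4(w=8) 1-3(w=1) 2-3(w=2)}
step 5: add edge 4-5 (w=11); MST = {0-1(w=3) 0-4(w=8) 1-3(w=1) 2-3(w=2) 4-5(w=11)}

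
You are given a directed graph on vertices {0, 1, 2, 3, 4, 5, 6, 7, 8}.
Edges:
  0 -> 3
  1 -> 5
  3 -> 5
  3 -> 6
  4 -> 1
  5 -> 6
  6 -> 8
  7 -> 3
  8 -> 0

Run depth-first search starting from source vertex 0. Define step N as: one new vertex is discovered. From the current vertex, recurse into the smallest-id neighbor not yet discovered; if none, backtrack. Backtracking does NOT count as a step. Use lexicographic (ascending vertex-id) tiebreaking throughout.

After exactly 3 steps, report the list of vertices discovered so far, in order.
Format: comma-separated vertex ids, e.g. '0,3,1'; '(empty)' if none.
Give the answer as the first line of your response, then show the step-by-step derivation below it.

0,3,5

step 1: discover 0; path=0; order=0
step 2: discover 3; path=0>3; order=0,3
step 3: discover 5; path=0>3>5; order=0,3,5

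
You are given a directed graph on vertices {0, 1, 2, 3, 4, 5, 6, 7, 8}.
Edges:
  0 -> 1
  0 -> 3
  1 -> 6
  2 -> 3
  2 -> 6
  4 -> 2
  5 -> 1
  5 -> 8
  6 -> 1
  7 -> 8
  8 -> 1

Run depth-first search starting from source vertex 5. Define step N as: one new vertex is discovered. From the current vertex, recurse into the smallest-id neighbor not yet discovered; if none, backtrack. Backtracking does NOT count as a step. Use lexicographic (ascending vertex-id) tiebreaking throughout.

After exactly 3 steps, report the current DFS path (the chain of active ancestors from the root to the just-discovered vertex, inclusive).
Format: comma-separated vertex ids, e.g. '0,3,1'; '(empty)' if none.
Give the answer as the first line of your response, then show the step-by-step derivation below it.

5,1,6

step 1: discover 5; path=5; order=5
step 2: discover 1; path=5>1; order=5,1
step 3: discover 6; path=5>1>6; order=5,1,6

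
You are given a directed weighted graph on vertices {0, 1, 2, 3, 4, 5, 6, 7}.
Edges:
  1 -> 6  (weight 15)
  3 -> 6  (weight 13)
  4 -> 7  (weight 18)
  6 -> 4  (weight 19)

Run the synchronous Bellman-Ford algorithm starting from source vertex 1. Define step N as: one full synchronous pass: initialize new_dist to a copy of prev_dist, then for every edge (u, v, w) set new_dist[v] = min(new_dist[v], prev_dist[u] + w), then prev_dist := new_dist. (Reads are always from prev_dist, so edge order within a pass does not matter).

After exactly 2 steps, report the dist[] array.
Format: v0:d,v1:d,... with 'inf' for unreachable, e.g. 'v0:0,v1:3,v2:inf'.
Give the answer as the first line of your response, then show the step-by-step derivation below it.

v0:inf,v1:0,v2:inf,v3:inf,v4:34,v5:inf,v6:15,v7:inf

step 1: dist = v0:inf,v1:0,v2:inf,v3:inf,v4:inf,v5:inf,v6:15,v7:inf
step 2: dist = v0:inf,v1:0,v2:inf,v3:inf,v4:34,v5:inf,v6:15,v7:inf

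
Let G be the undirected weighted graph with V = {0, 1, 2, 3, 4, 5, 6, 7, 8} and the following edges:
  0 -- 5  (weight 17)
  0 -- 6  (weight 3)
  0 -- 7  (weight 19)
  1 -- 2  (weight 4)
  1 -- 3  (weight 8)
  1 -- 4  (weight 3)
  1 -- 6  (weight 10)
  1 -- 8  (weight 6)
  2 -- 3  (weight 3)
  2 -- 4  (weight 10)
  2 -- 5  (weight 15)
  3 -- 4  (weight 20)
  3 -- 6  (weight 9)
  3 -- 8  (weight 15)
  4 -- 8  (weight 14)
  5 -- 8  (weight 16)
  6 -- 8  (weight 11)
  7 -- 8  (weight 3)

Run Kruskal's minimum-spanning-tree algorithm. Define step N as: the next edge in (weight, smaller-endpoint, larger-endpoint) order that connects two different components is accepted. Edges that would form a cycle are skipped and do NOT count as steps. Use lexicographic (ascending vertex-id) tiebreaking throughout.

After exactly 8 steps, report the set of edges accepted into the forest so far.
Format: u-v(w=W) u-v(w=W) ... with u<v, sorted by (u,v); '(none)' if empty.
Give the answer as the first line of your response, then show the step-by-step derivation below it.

0-6(w=3) 1-2(w=4) 1-4(w=3) 1-8(w=6) 2-3(w=3) 2-5(w=15) 3-6(w=9) 7-8(w=3)

step 1: add edge 0-6 (w=3); MST = {0-6(w=3)}
step 2: add edge 1-4 (w=3); MST = {0-6(w=3) 1-4(w=3)}
step 3: add edge 2-3 (w=3); MST = {0-6(w=3) 1-4(w=3) 2-3(w=3)}
step 4: add edge 7-8 (w=3); MST = {0-6(w=3) 1-4(w=3) 2-3(w=3) 7-8(w=3)}
step 5: add edge 1-2 (w=4); MST = {0-6(w=3) 1-2(w=4) 1-4(w=3) 2-3(w=3) 7-8(w=3)}
step 6: add edge 1-8 (w=6); MST = {0-6(w=3) 1-2(w=4) 1-4(w=3) 1-8(w=6) 2-3(w=3) 7-8(w=3)}
step 7: add edge 3-6 (w=9); MST = {0-6(w=3) 1-2(w=4) 1-4(w=3) 1-8(w=6) 2-3(w=3) 3-6(w=9) 7-8(w=3)}
step 8: add edge 2-5 (w=15); MST = {0-6(w=3) 1-2(w=4) 1-4(w=3) 1-8(w=6) 2-3(w=3) 2-5(w=15) 3-6(w=9) 7-8(w=3)}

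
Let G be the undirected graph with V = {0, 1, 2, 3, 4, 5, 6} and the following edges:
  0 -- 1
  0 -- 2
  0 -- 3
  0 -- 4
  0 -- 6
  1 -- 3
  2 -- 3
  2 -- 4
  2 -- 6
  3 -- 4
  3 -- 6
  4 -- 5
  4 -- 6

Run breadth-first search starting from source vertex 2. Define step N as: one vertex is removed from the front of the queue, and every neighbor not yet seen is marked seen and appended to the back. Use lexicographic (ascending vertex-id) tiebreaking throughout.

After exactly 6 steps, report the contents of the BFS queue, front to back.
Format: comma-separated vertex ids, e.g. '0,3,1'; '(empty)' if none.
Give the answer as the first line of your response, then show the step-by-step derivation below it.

5

step 1: dequeue 2; queue=[0,3,4,6]; order=2
step 2: dequeue 0; queue=[3,4,6,1]; order=2,0
step 3: dequeue 3; queue=[4,6,1]; order=2,0,3
step 4: dequeue 4; queue=[6,1,5]; order=2,0,3,4
step 5: dequeue 6; queue=[1,5]; order=2,0,3,4,6
step 6: dequeue 1; queue=[5]; order=2,0,3,4,6,1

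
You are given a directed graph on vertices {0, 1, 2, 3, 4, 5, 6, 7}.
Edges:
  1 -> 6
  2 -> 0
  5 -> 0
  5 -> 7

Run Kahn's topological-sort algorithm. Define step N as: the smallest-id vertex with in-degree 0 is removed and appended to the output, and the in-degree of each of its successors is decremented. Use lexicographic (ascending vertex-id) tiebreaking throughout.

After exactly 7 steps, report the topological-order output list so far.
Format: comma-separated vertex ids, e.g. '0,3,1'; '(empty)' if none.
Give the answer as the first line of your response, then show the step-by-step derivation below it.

1,2,3,4,5,0,6

step 1: output 1; order=[1]; indeg=(2,0,0,0,0,0,0,1)
step 2: output 2; order=[1,2]; indeg=(1,0,0,0,0,0,0,1)
step 3: output 3; order=[1,2,3]; indeg=(1,0,0,0,0,0,0,1)
step 4: output 4; order=[1,2,3,4]; indeg=(1,0,0,0,0,0,0,1)
step 5: output 5; order=[1,2,3,4,5]; indeg=(0,0,0,0,0,0,0,0)
step 6: output 0; order=[1,2,3,4,5,0]; indeg=(0,0,0,0,0,0,0,0)
step 7: output 6; order=[1,2,3,4,5,0,6]; indeg=(0,0,0,0,0,0,0,0)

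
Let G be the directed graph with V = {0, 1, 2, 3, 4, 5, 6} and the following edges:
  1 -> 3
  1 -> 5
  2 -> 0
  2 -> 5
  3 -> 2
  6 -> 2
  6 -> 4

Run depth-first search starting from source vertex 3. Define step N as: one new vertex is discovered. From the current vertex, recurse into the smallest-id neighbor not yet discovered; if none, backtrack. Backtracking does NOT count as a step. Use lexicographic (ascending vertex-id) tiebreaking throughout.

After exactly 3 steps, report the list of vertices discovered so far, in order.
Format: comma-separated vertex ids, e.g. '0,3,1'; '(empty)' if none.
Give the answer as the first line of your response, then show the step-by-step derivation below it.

3,2,0

step 1: discover 3; path=3; order=3
step 2: discover 2; path=3>2; order=3,2
step 3: discover 0; path=3>2>0; order=3,2,0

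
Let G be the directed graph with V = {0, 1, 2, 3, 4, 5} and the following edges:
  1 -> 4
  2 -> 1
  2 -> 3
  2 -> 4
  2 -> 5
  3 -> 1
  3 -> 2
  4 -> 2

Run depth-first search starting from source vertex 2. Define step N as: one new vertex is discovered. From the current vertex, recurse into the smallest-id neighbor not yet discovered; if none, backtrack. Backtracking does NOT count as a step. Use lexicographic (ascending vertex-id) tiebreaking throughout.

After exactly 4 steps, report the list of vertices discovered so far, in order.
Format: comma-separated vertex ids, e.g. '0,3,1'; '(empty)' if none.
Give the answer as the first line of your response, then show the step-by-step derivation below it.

2,1,4,3

step 1: discover 2; path=2; order=2
step 2: discover 1; path=2>1; order=2,1
step 3: discover 4; path=2>1>4; order=2,1,4
step 4: discover 3; path=2>3; order=2,1,4,3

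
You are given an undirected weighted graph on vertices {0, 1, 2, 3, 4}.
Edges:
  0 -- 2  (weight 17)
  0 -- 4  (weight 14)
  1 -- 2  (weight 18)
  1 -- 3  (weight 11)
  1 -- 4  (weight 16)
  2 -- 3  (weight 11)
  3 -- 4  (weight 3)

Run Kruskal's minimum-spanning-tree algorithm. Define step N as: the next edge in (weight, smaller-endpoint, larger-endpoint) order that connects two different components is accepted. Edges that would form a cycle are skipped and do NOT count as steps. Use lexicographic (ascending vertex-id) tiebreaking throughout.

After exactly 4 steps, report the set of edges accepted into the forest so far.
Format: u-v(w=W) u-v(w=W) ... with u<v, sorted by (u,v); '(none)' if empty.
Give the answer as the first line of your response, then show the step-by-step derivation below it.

0-4(w=14) 1-3(w=11) 2-3(w=11) 3-4(w=3)

step 1: add edge 3-4 (w=3); MST = {3-4(w=3)}
step 2: add edge 1-3 (w=11); MST = {1-3(w=11) 3-4(w=3)}
step 3: add edge 2-3 (w=11); MST = {1-3(w=11) 2-3(w=11) 3-4(w=3)}
step 4: add edge 0-4 (w=14); MST = {0-4(w=14) 1-3(w=11) 2-3(w=11) 3-4(w=3)}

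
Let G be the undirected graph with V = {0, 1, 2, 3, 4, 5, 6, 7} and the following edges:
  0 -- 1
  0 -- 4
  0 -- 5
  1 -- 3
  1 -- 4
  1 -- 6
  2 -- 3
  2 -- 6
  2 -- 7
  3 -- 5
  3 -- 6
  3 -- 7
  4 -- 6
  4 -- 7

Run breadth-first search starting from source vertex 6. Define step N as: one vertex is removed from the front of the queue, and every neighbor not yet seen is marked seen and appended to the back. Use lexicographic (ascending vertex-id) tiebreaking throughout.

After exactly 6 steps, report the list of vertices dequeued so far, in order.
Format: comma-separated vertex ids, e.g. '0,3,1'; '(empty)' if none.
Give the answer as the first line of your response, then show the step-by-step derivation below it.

6,1,2,3,4,0

step 1: dequeue 6; queue=[1,2,3,4]; order=6
step 2: dequeue 1; queue=[2,3,4,0]; order=6,1
step 3: dequeue 2; queue=[3,4,0,7]; order=6,1,2
step 4: dequeue 3; queue=[4,0,7,5]; order=6,1,2,3
step 5: dequeue 4; queue=[0,7,5]; order=6,1,2,3,4
step 6: dequeue 0; queue=[7,5]; order=6,1,2,3,4,0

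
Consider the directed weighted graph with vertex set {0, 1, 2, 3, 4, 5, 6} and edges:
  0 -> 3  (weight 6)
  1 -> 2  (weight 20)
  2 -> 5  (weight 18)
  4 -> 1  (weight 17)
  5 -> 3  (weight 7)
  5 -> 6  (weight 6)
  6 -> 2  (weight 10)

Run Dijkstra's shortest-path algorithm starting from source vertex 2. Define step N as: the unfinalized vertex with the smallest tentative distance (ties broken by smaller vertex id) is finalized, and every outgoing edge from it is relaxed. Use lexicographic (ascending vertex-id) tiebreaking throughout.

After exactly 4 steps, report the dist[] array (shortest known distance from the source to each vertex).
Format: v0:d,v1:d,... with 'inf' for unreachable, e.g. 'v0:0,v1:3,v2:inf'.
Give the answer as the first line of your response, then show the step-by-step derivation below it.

v0:inf,v1:inf,v2:0,v3:25,v4:inf,v5:18,v6:24

step 1: dist = v0:inf,v1:inf,v2:0,v3:inf,v4:inf,v5:18,v6:inf
step 2: dist = v0:inf,v1:inf,v2:0,v3:25,v4:inf,v5:18,v6:24
step 3: dist = v0:inf,v1:inf,v2:0,v3:25,v4:inf,v5:18,v6:24
step 4: dist = v0:inf,v1:inf,v2:0,v3:25,v4:inf,v5:18,v6:24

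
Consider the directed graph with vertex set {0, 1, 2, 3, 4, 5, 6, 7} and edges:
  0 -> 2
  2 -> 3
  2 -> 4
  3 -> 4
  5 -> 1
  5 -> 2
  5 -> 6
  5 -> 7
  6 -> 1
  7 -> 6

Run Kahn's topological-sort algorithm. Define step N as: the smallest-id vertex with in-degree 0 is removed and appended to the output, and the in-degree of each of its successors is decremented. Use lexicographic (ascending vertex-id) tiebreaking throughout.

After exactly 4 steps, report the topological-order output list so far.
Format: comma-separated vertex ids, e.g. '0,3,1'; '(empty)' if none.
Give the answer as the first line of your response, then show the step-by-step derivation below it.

0,5,2,3

step 1: output 0; order=[0]; indeg=(0,2,1,1,2,0,2,1)
step 2: output 5; order=[0,5]; indeg=(0,1,0,1,2,0,1,0)
step 3: output 2; order=[0,5,2]; indeg=(0,1,0,0,1,0,1,0)
step 4: output 3; order=[0,5,2,3]; indeg=(0,1,0,0,0,0,1,0)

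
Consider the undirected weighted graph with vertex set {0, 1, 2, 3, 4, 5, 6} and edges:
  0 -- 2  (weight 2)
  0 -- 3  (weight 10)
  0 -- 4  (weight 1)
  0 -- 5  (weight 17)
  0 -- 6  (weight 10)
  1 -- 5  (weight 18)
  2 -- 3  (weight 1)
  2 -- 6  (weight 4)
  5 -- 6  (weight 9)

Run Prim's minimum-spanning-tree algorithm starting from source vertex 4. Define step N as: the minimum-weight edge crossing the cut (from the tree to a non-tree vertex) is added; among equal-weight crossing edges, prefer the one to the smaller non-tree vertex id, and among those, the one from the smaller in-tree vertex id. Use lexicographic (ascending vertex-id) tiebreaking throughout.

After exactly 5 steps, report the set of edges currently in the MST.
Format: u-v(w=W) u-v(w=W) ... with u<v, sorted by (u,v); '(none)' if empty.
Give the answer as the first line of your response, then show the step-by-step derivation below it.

0-2(w=2) 0-4(w=1) 2-3(w=1) 2-6(w=4) 5-6(w=9)

step 1: add edge 0-4 (w=1); MST = {0-4(w=1)}
step 2: add edge 0-2 (w=2); MST = {0-2(w=2) 0-4(w=1)}
step 3: add edge 2-3 (w=1); MST = {0-2(w=2) 0-4(w=1) 2-3(w=1)}
step 4: add edge 2-6 (w=4); MST = {0-2(w=2) 0-4(w=1) 2-3(w=1) 2-6(w=4)}
step 5: add edge 5-6 (w=9); MST = {0-2(w=2) 0-4(w=1) 2-3(w=1) 2-6(w=4) 5-6(w=9)}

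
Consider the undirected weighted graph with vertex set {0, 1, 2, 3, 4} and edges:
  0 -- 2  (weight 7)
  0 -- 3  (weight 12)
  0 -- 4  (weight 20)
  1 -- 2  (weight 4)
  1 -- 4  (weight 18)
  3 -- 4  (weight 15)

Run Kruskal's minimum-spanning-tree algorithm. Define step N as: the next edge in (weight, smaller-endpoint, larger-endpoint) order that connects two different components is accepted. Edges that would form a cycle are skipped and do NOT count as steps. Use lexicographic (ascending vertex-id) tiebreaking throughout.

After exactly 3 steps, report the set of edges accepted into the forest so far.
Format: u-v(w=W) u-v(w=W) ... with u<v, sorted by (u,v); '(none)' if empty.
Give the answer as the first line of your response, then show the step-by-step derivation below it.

0-2(w=7) 0-3(w=12) 1-2(w=4)

step 1: add edge 1-2 (w=4); MST = {1-2(w=4)}
step 2: add edge 0-2 (w=7); MST = {0-2(w=7) 1-2(w=4)}
step 3: add edge 0-3 (w=12); MST = {0-2(w=7) 0-3(w=12) 1-2(w=4)}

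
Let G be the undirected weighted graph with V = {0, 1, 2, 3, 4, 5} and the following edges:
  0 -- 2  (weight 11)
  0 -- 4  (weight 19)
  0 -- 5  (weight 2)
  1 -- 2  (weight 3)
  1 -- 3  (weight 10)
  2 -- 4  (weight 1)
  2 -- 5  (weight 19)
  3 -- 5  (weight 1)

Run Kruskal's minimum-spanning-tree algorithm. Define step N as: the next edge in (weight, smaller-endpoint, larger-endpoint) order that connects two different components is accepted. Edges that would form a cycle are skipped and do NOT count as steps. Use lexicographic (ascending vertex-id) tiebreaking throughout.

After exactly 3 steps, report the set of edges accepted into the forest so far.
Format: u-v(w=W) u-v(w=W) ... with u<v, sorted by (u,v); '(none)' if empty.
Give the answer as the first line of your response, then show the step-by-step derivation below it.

0-5(w=2) 2-4(w=1) 3-5(w=1)

step 1: add edge 2-4 (w=1); MST = {2-4(w=1)}
step 2: add edge 3-5 (w=1); MST = {2-4(w=1) 3-5(w=1)}
step 3: add edge 0-5 (w=2); MST = {0-5(w=2) 2-4(w=1) 3-5(w=1)}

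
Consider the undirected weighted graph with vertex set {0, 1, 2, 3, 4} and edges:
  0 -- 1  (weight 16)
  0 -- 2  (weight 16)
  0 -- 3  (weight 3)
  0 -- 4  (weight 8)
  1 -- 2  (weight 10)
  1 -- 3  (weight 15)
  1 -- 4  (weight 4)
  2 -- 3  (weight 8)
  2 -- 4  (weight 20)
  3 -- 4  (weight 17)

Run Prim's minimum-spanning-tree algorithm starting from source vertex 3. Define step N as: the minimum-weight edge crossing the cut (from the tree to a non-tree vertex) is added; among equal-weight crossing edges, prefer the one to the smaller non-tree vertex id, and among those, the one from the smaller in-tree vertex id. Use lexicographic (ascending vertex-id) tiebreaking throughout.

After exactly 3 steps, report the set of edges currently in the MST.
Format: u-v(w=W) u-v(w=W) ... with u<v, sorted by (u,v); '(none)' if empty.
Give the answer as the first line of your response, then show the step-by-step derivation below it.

0-3(w=3) 0-4(w=8) 2-3(w=8)

step 1: add edge 0-3 (w=3); MST = {0-3(w=3)}
step 2: add edge 2-3 (w=8); MST = {0-3(w=3) 2-3(w=8)}
step 3: add edge 0-4 (w=8); MST = {0-3(w=3) 0-4(w=8) 2-3(w=8)}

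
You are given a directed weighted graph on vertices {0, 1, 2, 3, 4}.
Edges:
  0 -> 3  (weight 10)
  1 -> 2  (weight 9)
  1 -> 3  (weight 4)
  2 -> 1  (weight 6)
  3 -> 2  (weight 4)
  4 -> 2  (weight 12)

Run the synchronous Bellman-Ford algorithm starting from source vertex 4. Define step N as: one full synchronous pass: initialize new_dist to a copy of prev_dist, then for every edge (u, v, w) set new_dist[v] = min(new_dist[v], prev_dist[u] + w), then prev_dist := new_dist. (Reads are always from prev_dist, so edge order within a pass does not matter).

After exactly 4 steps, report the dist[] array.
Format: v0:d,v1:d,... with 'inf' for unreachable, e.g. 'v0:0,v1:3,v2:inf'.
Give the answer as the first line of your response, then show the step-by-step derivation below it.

v0:inf,v1:18,v2:12,v3:22,v4:0

step 1: dist = v0:inf,v1:inf,v2:12,v3:inf,v4:0
step 2: dist = v0:inf,v1:18,v2:12,v3:inf,v4:0
step 3: dist = v0:inf,v1:18,v2:12,v3:22,v4:0
step 4: dist = v0:inf,v1:18,v2:12,v3:22,v4:0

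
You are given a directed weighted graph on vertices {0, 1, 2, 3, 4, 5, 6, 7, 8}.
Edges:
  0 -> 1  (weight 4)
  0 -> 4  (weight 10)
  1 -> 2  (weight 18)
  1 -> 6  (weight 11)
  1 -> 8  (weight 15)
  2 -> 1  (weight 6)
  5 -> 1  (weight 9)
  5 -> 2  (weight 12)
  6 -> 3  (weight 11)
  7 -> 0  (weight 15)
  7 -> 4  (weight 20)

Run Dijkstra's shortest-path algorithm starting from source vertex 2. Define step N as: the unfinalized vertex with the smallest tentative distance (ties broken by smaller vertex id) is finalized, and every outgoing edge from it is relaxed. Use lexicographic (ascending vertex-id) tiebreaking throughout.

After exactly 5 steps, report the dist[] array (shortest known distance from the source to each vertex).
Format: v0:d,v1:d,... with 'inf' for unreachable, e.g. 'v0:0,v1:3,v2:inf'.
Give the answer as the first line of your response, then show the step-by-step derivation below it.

v0:inf,v1:6,v2:0,v3:28,v4:inf,v5:inf,v6:17,v7:inf,v8:21

step 1: dist = v0:inf,v1:6,v2:0,v3:inf,v4:inf,v5:inf,v6:inf,v7:inf,v8:inf
step 2: dist = v0:inf,v1:6,v2:0,v3:inf,v4:inf,v5:inf,v6:17,v7:inf,v8:21
step 3: dist = v0:inf,v1:6,v2:0,v3:28,v4:inf,v5:inf,v6:17,v7:inf,v8:21
step 4: dist = v0:inf,v1:6,v2:0,v3:28,v4:inf,v5:inf,v6:17,v7:inf,v8:21
step 5: dist = v0:inf,v1:6,v2:0,v3:28,v4:inf,v5:inf,v6:17,v7:inf,v8:21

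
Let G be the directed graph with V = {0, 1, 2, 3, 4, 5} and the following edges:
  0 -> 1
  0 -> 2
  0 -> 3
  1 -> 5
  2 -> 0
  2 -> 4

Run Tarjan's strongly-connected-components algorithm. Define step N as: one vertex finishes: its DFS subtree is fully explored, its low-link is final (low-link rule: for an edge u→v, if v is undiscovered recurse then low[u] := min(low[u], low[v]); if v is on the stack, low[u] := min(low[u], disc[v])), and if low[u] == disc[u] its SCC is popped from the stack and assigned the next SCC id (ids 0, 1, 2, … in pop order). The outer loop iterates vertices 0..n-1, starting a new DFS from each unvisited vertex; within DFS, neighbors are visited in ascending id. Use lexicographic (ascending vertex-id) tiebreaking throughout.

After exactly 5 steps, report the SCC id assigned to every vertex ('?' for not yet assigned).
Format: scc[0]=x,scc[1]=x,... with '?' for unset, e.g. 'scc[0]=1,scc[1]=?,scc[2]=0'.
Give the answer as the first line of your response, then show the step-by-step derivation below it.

scc[0]=?,scc[1]=1,scc[2]=?,scc[3]=3,scc[4]=2,scc[5]=0

step 1: low=(low[0]=0,low[1]=1,low[2]=?,low[3]=?,low[4]=?,low[5]=2); scc=(scc[0]=?,scc[1]=?,scc[2]=?,scc[3]=?,scc[4]=?,scc[5]=0)
step 2: low=(low[0]=0,low[1]=1,low[2]=?,low[3]=?,low[4]=?,low[5]=2); scc=(scc[0]=?,scc[1]=1,scc[2]=?,scc[3]=?,scc[4]=?,scc[5]=0)
step 3: low=(low[0]=0,low[1]=1,low[2]=0,low[3]=?,low[4]=4,low[5]=2); scc=(scc[0]=?,scc[1]=1,scc[2]=?,scc[3]=?,scc[4]=2,scc[5]=0)
step 4: low=(low[0]=0,low[1]=1,low[2]=0,low[3]=?,low[4]=4,low[5]=2); scc=(scc[0]=?,scc[1]=1,scc[2]=?,scc[3]=?,scc[4]=2,scc[5]=0)
step 5: low=(low[0]=0,low[1]=1,low[2]=0,low[3]=5,low[4]=4,low[5]=2); scc=(scc[0]=?,scc[1]=1,scc[2]=?,scc[3]=3,scc[4]=2,scc[5]=0)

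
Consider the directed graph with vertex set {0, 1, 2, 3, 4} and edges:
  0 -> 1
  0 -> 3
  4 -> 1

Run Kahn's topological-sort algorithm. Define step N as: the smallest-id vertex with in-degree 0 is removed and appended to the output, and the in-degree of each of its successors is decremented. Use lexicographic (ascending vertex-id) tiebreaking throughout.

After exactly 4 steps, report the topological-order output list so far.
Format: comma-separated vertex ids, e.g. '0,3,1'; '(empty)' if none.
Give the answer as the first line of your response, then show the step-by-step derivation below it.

0,2,3,4

step 1: output 0; order=[0]; indeg=(0,1,0,0,0)
step 2: output 2; order=[0,2]; indeg=(0,1,0,0,0)
step 3: output 3; order=[0,2,3]; indeg=(0,1,0,0,0)
step 4: output 4; order=[0,2,3,4]; indeg=(0,0,0,0,0)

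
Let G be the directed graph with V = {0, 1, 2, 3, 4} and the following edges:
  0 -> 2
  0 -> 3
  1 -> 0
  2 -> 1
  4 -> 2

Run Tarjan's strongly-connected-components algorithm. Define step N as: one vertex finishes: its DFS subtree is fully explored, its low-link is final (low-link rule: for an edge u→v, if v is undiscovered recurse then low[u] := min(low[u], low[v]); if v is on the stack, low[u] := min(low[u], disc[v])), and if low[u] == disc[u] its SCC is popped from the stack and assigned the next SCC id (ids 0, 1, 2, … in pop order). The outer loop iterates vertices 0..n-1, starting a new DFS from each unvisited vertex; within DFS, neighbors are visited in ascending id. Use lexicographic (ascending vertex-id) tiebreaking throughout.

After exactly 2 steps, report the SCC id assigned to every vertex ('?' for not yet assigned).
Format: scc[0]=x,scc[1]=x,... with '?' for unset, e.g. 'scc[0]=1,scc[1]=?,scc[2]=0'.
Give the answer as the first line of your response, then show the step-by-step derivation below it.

scc[0]=?,scc[1]=?,scc[2]=?,scc[3]=?,scc[4]=?

step 1: low=(low[0]=0,low[1]=0,low[2]=1,low[3]=?,low[4]=?); scc=(scc[0]=?,scc[1]=?,scc[2]=?,scc[3]=?,scc[4]=?)
step 2: low=(low[0]=0,low[1]=0,low[2]=0,low[3]=?,low[4]=?); scc=(scc[0]=?,scc[1]=?,scc[2]=?,scc[3]=?,scc[4]=?)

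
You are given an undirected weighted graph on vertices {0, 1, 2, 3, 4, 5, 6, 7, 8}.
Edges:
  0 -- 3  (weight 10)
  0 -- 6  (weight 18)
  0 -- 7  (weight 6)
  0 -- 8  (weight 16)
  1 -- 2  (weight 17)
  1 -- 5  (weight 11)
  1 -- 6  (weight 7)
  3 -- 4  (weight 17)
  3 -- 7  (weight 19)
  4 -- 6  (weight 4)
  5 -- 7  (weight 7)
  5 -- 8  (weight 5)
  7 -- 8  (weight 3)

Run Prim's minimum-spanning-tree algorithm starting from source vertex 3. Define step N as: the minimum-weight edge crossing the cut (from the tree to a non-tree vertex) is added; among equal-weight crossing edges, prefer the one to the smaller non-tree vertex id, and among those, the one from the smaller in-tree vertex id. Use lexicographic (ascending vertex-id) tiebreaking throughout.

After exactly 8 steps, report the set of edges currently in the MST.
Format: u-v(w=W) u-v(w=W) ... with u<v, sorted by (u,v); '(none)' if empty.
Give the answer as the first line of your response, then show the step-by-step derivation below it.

0-3(w=10) 0-7(w=6) 1-2(w=17) 1-5(w=11) 1-6(w=7) 4-6(w=4) 5-8(w=5) 7-8(w=3)

step 1: add edge 0-3 (w=10); MST = {0-3(w=10)}
step 2: add edge 0-7 (w=6); MST = {0-3(w=10) 0-7(w=6)}
step 3: add edge 7-8 (w=3); MST = {0-3(w=10) 0-7(w=6) 7-8(w=3)}
step 4: add edge 5-8 (w=5); MST = {0-3(w=10) 0-7(w=6) 5-8(w=5) 7-8(w=3)}
step 5: add edge 1-5 (w=11); MST = {0-3(w=10) 0-7(w=6) 1-5(w=11) 5-8(w=5) 7-8(w=3)}
step 6: add edge 1-6 (w=7); MST = {0-3(w=10) 0-7(w=6) 1-5(w=11) 1-6(w=7) 5-8(w=5) 7-8(w=3)}
step 7: add edge 4-6 (w=4); MST = {0-3(w=10) 0-7(w=6) 1-5(w=11) 1-6(w=7) 4-6(w=4) 5-8(w=5) 7-8(w=3)}
step 8: add edge 1-2 (w=17); MST = {0-3(w=10) 0-7(w=6) 1-2(w=17) 1-5(w=11) 1-6(w=7) 4-6(w=4) 5-8(w=5) 7-8(w=3)}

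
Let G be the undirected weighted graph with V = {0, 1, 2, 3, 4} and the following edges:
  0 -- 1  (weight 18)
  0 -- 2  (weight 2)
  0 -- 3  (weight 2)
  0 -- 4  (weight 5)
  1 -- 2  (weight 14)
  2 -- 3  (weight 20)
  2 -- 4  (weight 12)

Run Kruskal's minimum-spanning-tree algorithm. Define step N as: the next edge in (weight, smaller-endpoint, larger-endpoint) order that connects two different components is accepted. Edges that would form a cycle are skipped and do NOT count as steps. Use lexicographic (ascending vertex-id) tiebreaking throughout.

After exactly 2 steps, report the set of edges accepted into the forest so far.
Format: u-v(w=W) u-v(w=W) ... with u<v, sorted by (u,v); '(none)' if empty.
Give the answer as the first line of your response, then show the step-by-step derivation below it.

0-2(w=2) 0-3(w=2)

step 1: add edge 0-2 (w=2); MST = {0-2(w=2)}
step 2: add edge 0-3 (w=2); MST = {0-2(w=2) 0-3(w=2)}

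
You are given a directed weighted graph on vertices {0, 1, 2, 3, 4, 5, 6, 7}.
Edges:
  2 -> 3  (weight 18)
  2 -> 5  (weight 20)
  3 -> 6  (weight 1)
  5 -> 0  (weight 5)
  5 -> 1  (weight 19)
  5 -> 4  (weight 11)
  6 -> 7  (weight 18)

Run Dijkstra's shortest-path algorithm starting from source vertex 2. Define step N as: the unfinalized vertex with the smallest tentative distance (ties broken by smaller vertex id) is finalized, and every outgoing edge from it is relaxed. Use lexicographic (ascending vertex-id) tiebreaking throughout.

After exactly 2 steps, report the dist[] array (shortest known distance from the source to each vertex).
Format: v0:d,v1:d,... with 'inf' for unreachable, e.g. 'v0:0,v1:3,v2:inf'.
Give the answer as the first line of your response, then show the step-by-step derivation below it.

v0:inf,v1:inf,v2:0,v3:18,v4:inf,v5:20,v6:19,v7:inf

step 1: dist = v0:inf,v1:inf,v2:0,v3:18,v4:inf,v5:20,v6:inf,v7:inf
step 2: dist = v0:inf,v1:inf,v2:0,v3:18,v4:inf,v5:20,v6:19,v7:inf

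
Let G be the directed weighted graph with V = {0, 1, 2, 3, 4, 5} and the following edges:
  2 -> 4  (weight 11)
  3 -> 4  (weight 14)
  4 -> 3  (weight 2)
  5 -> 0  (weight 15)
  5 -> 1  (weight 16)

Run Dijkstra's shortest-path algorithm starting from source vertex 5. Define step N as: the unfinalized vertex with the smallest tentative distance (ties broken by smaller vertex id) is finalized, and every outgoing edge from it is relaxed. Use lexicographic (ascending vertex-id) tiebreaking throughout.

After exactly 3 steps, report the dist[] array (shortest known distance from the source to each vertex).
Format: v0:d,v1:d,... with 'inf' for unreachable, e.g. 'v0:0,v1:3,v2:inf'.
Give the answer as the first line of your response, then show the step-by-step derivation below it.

v0:15,v1:16,v2:inf,v3:inf,v4:inf,v5:0

step 1: dist = v0:15,v1:16,v2:inf,v3:inf,v4:inf,v5:0
step 2: dist = v0:15,v1:16,v2:inf,v3:inf,v4:inf,v5:0
step 3: dist = v0:15,v1:16,v2:inf,v3:inf,v4:inf,v5:0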